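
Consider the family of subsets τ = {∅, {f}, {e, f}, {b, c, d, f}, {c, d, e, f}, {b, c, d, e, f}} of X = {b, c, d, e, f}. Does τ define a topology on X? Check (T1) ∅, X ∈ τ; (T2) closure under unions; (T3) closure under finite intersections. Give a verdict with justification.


τ is NOT a topology on X.

Axiom (T1): ∅ ∈ τ? Yes; X ∈ τ? Yes.
Axiom (T2/T3): check pairwise unions and intersections of members of τ.
Counterexample for (T3): {b, c, d, f} ∩ {c, d, e, f} = {c, d, f} ∉ τ. Therefore τ is NOT a topology.


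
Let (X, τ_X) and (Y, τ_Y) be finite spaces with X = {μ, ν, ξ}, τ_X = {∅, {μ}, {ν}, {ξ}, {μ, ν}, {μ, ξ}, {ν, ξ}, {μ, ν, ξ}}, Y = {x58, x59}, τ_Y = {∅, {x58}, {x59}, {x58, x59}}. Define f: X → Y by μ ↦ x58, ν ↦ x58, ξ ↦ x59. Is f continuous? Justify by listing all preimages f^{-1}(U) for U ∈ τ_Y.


f IS continuous.

Compute f^{-1}(U) for each U ∈ τ_Y:
  U = ∅: f^{-1}(U) = ∅ ∈ τ_X ✓.
  U = {x58}: f^{-1}(U) = {μ, ν} ∈ τ_X ✓.
  U = {x59}: f^{-1}(U) = {ξ} ∈ τ_X ✓.
  U = {x58, x59}: f^{-1}(U) = {μ, ν, ξ} ∈ τ_X ✓.
Every preimage lies in τ_X, so f IS continuous.


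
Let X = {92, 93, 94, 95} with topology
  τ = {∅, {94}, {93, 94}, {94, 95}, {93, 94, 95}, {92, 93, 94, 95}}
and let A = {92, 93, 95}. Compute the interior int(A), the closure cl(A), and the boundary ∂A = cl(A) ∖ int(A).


int(A) = ∅, cl(A) = {92, 93, 95}, ∂A = {92, 93, 95}.

Closed sets in (X, τ) are complements of opens:
  closed(X, τ) = {∅, {92}, {92, 93}, {92, 95}, {92, 93, 95}, {92, 93, 94, 95}}.
int(A) = ⋃ {U ∈ τ : U ⊆ A}. Opens contained in A: ∅.
Taking the union of these: int(A) = ∅.
cl(A) = ⋂ {C closed : A ⊆ C}. Closed sets containing A: {92, 93, 95}, {92, 93, 94, 95}.
Intersecting these: cl(A) = {92, 93, 95}.
∂A = cl(A) ∖ int(A) = {92, 93, 95} ∖ ∅ = {92, 93, 95}.


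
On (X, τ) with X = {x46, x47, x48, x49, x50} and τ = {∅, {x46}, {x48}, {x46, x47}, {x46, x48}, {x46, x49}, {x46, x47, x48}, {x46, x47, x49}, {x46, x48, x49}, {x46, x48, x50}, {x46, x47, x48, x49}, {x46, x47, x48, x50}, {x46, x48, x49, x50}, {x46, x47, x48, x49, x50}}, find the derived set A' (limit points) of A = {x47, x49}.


A' = ∅

For each x ∈ X, list the open sets U ∈ τ with x ∈ U, then check whether U ∩ (A ∖ {x}) ≠ ∅ for every such U.
  x = x46: open {x46} ∋ x has {x46} ∩ (A ∖ {x46}) = ∅, so x is NOT a limit point.
  x = x47: open {x46, x47} ∋ x has {x46, x47} ∩ (A ∖ {x47}) = ∅, so x is NOT a limit point.
  x = x48: open {x48} ∋ x has {x48} ∩ (A ∖ {x48}) = ∅, so x is NOT a limit point.
  x = x49: open {x46, x49} ∋ x has {x46, x49} ∩ (A ∖ {x49}) = ∅, so x is NOT a limit point.
  x = x50: open {x46, x48, x50} ∋ x has {x46, x48, x50} ∩ (A ∖ {x50}) = ∅, so x is NOT a limit point.
Collecting: A' = ∅.


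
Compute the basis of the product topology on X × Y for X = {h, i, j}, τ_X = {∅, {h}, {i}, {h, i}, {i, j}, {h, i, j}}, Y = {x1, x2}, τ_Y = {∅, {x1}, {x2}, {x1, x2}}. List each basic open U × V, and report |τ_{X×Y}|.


Basis B = {∅ × ∅, {h} × {x1}, {h} × {x2}, {i} × {x1}, {i} × {x2}, {h} × {x1, x2}, {h, i} × {x1}, {h, i} × {x2}, {i} × {x1, x2}, {i, j} × {x1}, {i, j} × {x2}, {h, i, j} × {x1}, {h, i, j} × {x2}, {h, i} × {x1, x2}, {i, j} × {x1, x2}, {h, i, j} × {x1, x2}}; |τ_{X×Y}| = 36.

Enumerate products U × V with U ∈ τ_X, V ∈ τ_Y (deduplicated):
  ∅ × ∅ = {} (∅)
  {h} × {x1} = {(h,x1)}
  {h} × {x2} = {(h,x2)}
  {i} × {x1} = {(i,x1)}
  {i} × {x2} = {(i,x2)}
  {h} × {x1, x2} = {(h,x1), (h,x2)}
  {h, i} × {x1} = {(h,x1), (i,x1)}
  {h, i} × {x2} = {(h,x2), (i,x2)}
  {i} × {x1, x2} = {(i,x1), (i,x2)}
  {i, j} × {x1} = {(i,x1), (j,x1)}
  {i, j} × {x2} = {(i,x2), (j,x2)}
  {h, i, j} × {x1} = {(h,x1), (i,x1), (j,x1)}
  {h, i, j} × {x2} = {(h,x2), (i,x2), (j,x2)}
  {h, i} × {x1, x2} = {(h,x1), (h,x2), (i,x1), (i,x2)}
  {i, j} × {x1, x2} = {(i,x1), (i,x2), (j,x1), (j,x2)}
  {h, i, j} × {x1, x2} = {(h,x1), (h,x2), (i,x1), (i,x2), (j,x1), (j,x2)}
These 16 distinct sets form the basis B.
Close under arbitrary unions to get τ_{X×Y}; counting gives |τ_{X×Y}| = 36.


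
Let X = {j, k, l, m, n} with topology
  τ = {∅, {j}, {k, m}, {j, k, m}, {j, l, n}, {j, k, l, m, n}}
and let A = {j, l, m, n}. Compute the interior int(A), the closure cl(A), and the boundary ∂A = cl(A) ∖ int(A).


int(A) = {j, l, n}, cl(A) = {j, k, l, m, n}, ∂A = {k, m}.

Closed sets in (X, τ) are complements of opens:
  closed(X, τ) = {∅, {k, m}, {l, n}, {j, l, n}, {k, l, m, n}, {j, k, l, m, n}}.
int(A) = ⋃ {U ∈ τ : U ⊆ A}. Opens contained in A: ∅, {j}, {j, l, n}.
Taking the union of these: int(A) = {j, l, n}.
cl(A) = ⋂ {C closed : A ⊆ C}. Closed sets containing A: {j, k, l, m, n}.
Intersecting these: cl(A) = {j, k, l, m, n}.
∂A = cl(A) ∖ int(A) = {j, k, l, m, n} ∖ {j, l, n} = {k, m}.


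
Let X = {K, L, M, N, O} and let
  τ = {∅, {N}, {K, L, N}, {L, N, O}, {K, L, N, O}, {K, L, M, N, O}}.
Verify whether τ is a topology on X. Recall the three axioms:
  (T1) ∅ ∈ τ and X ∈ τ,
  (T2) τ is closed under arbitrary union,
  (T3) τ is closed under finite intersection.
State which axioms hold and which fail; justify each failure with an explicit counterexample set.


τ is NOT a topology on X.

Axiom (T1): ∅ ∈ τ? Yes; X ∈ τ? Yes.
Axiom (T2/T3): check pairwise unions and intersections of members of τ.
Counterexample for (T3): {K, L, N} ∩ {L, N, O} = {L, N} ∉ τ. Therefore τ is NOT a topology.


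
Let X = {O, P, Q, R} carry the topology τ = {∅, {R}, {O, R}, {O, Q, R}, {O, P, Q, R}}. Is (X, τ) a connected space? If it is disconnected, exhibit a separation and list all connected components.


(X, τ) is connected.

Find clopen sets (U ∈ τ with X ∖ U ∈ τ):
  U = ∅, X ∖ U = {O, P, Q, R} — both open, so U is clopen.
  U = {O, P, Q, R}, X ∖ U = ∅ — both open, so U is clopen.
Only trivial clopens (∅ and X) exist, so (X, τ) is connected.
Compute connected components by grouping points that agree on all clopens:
  component: {O, P, Q, R}


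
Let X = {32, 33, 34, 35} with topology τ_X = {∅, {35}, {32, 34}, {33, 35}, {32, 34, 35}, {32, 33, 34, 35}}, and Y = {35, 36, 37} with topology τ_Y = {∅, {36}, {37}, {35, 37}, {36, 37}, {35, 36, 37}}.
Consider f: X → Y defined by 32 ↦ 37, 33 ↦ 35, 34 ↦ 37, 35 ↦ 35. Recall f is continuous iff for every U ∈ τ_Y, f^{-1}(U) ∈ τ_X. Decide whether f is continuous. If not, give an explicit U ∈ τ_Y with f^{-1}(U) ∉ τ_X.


f IS continuous.

Compute f^{-1}(U) for each U ∈ τ_Y:
  U = ∅: f^{-1}(U) = ∅ ∈ τ_X ✓.
  U = {36}: f^{-1}(U) = ∅ ∈ τ_X ✓.
  U = {37}: f^{-1}(U) = {32, 34} ∈ τ_X ✓.
  U = {35, 37}: f^{-1}(U) = {32, 33, 34, 35} ∈ τ_X ✓.
  U = {36, 37}: f^{-1}(U) = {32, 34} ∈ τ_X ✓.
  U = {35, 36, 37}: f^{-1}(U) = {32, 33, 34, 35} ∈ τ_X ✓.
Every preimage lies in τ_X, so f IS continuous.


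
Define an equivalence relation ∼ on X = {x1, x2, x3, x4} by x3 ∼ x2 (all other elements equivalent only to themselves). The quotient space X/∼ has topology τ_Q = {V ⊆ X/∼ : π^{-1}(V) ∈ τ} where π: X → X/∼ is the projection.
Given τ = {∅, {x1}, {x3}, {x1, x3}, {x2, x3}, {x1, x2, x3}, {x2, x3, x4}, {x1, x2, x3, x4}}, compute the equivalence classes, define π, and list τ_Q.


X/∼ = {[x1], [x2=x3], [x4]}; |τ_Q| = 6.

Equivalence classes: [x1], [x2=x3], [x4].
Quotient map π: X → X/∼ sends x1 ↦ [x1], x2 ↦ [x2=x3], x3 ↦ [x2=x3], x4 ↦ [x4].
For each subset V ⊆ X/∼, compute π^{-1}(V) ⊆ X and check whether π^{-1}(V) ∈ τ. V is open in τ_Q iff π^{-1}(V) ∈ τ.
  V = {}: π^{-1}(V) = ∅ ∈ τ ✓.
  V = {[x1]}: π^{-1}(V) = {x1} ∈ τ ✓.
  V = {[x2=x3]}: π^{-1}(V) = {x2, x3} ∈ τ ✓.
  V = {[x1], [x2=x3]}: π^{-1}(V) = {x1, x2, x3} ∈ τ ✓.
  V = {[x4]}: π^{-1}(V) = {x4} ∉ τ ✗.
  V = {[x1], [x4]}: π^{-1}(V) = {x1, x4} ∉ τ ✗.
  V = {[x2=x3], [x4]}: π^{-1}(V) = {x2, x3, x4} ∈ τ ✓.
  V = {[x1], [x2=x3], [x4]}: π^{-1}(V) = {x1, x2, x3, x4} ∈ τ ✓.
Open sets in the quotient: τ_Q = {{}, {[x1]}, {[x2=x3]}, {[x1], [x2=x3]}, {[x2=x3], [x4]}, {[x1], [x2=x3], [x4]}} (6 elements).


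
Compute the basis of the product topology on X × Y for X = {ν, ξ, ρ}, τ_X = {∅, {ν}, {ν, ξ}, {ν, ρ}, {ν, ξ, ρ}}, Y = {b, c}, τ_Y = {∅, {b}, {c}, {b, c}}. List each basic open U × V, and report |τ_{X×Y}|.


Basis B = {∅ × ∅, {ν} × {b}, {ν} × {c}, {ν} × {b, c}, {ν, ξ} × {b}, {ν, ρ} × {b}, {ν, ξ} × {c}, {ν, ρ} × {c}, {ν, ξ, ρ} × {b}, {ν, ξ, ρ} × {c}, {ν, ξ} × {b, c}, {ν, ρ} × {b, c}, {ν, ξ, ρ} × {b, c}}; |τ_{X×Y}| = 25.

Enumerate products U × V with U ∈ τ_X, V ∈ τ_Y (deduplicated):
  ∅ × ∅ = {} (∅)
  {ν} × {b} = {(ν,b)}
  {ν} × {c} = {(ν,c)}
  {ν} × {b, c} = {(ν,b), (ν,c)}
  {ν, ξ} × {b} = {(ν,b), (ξ,b)}
  {ν, ρ} × {b} = {(ν,b), (ρ,b)}
  {ν, ξ} × {c} = {(ν,c), (ξ,c)}
  {ν, ρ} × {c} = {(ν,c), (ρ,c)}
  {ν, ξ, ρ} × {b} = {(ν,b), (ξ,b), (ρ,b)}
  {ν, ξ, ρ} × {c} = {(ν,c), (ξ,c), (ρ,c)}
  {ν, ξ} × {b, c} = {(ν,b), (ν,c), (ξ,b), (ξ,c)}
  {ν, ρ} × {b, c} = {(ν,b), (ν,c), (ρ,b), (ρ,c)}
  {ν, ξ, ρ} × {b, c} = {(ν,b), (ν,c), (ξ,b), (ξ,c), (ρ,b), (ρ,c)}
These 13 distinct sets form the basis B.
Close under arbitrary unions to get τ_{X×Y}; counting gives |τ_{X×Y}| = 25.


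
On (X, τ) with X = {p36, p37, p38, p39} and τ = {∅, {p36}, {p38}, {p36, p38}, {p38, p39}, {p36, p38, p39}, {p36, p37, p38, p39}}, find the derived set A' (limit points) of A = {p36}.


A' = {p37}

For each x ∈ X, list the open sets U ∈ τ with x ∈ U, then check whether U ∩ (A ∖ {x}) ≠ ∅ for every such U.
  x = p36: open {p36} ∋ x has {p36} ∩ (A ∖ {p36}) = ∅, so x is NOT a limit point.
  x = p37: opens ∋ x are {p36, p37, p38, p39}; each meets A ∖ {p37}, so x IS a limit point.
  x = p38: open {p38} ∋ x has {p38} ∩ (A ∖ {p38}) = ∅, so x is NOT a limit point.
  x = p39: open {p38, p39} ∋ x has {p38, p39} ∩ (A ∖ {p39}) = ∅, so x is NOT a limit point.
Collecting: A' = {p37}.


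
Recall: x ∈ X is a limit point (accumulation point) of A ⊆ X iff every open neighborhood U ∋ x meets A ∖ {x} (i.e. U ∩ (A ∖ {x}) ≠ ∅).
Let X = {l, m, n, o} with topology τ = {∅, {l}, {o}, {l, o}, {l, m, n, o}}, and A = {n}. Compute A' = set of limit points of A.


A' = {m}

For each x ∈ X, list the open sets U ∈ τ with x ∈ U, then check whether U ∩ (A ∖ {x}) ≠ ∅ for every such U.
  x = l: open {l} ∋ x has {l} ∩ (A ∖ {l}) = ∅, so x is NOT a limit point.
  x = m: opens ∋ x are {l, m, n, o}; each meets A ∖ {m}, so x IS a limit point.
  x = n: open {l, m, n, o} ∋ x has {l, m, n, o} ∩ (A ∖ {n}) = ∅, so x is NOT a limit point.
  x = o: open {o} ∋ x has {o} ∩ (A ∖ {o}) = ∅, so x is NOT a limit point.
Collecting: A' = {m}.


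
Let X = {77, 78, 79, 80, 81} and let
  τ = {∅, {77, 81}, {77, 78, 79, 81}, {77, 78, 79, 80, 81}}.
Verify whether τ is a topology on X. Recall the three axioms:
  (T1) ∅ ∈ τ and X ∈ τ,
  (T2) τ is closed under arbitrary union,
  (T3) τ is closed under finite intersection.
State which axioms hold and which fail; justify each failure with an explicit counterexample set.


τ IS a topology on X.

Axiom (T1): ∅ ∈ τ? Yes; X ∈ τ? Yes.
Axiom (T2/T3): check pairwise unions and intersections of members of τ.
All pairwise intersections and unions checked — each lies in τ. Therefore τ satisfies (T1), (T2), (T3): it IS a topology on X.


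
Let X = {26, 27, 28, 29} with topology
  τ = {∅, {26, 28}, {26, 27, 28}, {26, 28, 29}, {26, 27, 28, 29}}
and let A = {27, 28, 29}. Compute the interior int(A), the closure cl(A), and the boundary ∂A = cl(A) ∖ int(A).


int(A) = ∅, cl(A) = {26, 27, 28, 29}, ∂A = {26, 27, 28, 29}.

Closed sets in (X, τ) are complements of opens:
  closed(X, τ) = {∅, {27}, {29}, {27, 29}, {26, 27, 28, 29}}.
int(A) = ⋃ {U ∈ τ : U ⊆ A}. Opens contained in A: ∅.
Taking the union of these: int(A) = ∅.
cl(A) = ⋂ {C closed : A ⊆ C}. Closed sets containing A: {26, 27, 28, 29}.
Intersecting these: cl(A) = {26, 27, 28, 29}.
∂A = cl(A) ∖ int(A) = {26, 27, 28, 29} ∖ ∅ = {26, 27, 28, 29}.


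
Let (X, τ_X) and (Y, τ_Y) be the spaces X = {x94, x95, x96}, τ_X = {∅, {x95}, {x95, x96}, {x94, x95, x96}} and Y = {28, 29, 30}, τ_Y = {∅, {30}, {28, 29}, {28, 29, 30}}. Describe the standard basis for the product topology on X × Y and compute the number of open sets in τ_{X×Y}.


Basis B = {∅ × ∅, {x95} × {30}, {x95} × {28, 29}, {x95, x96} × {30}, {x94, x95, x96} × {30}, {x95} × {28, 29, 30}, {x95, x96} × {28, 29}, {x94, x95, x96} × {28, 29}, {x95, x96} × {28, 29, 30}, {x94, x95, x96} × {28, 29, 30}}; |τ_{X×Y}| = 16.

Enumerate products U × V with U ∈ τ_X, V ∈ τ_Y (deduplicated):
  ∅ × ∅ = {} (∅)
  {x95} × {30} = {(x95,30)}
  {x95} × {28, 29} = {(x95,28), (x95,29)}
  {x95, x96} × {30} = {(x95,30), (x96,30)}
  {x94, x95, x96} × {30} = {(x94,30), (x95,30), (x96,30)}
  {x95} × {28, 29, 30} = {(x95,28), (x95,29), (x95,30)}
  {x95, x96} × {28, 29} = {(x95,28), (x95,29), (x96,28), (x96,29)}
  {x94, x95, x96} × {28, 29} = {(x94,28), (x94,29), (x95,28), (x95,29), (x96,28), (x96,29)}
  {x95, x96} × {28, 29, 30} = {(x95,28), (x95,29), (x95,30), (x96,28), (x96,29), (x96,30)}
  {x94, x95, x96} × {28, 29, 30} = {(x94,28), (x94,29), (x94,30), (x95,28), (x95,29), (x95,30), (x96,28), (x96,29), (x96,30)}
These 10 distinct sets form the basis B.
Close under arbitrary unions to get τ_{X×Y}; counting gives |τ_{X×Y}| = 16.


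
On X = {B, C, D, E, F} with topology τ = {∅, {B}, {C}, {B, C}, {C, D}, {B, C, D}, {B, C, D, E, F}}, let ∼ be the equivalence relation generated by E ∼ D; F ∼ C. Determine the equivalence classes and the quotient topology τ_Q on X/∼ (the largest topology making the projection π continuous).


X/∼ = {[B], [C=F], [D=E]}; |τ_Q| = 3.

Equivalence classes: [B], [C=F], [D=E].
Quotient map π: X → X/∼ sends B ↦ [B], C ↦ [C=F], D ↦ [D=E], E ↦ [D=E], F ↦ [C=F].
For each subset V ⊆ X/∼, compute π^{-1}(V) ⊆ X and check whether π^{-1}(V) ∈ τ. V is open in τ_Q iff π^{-1}(V) ∈ τ.
  V = {}: π^{-1}(V) = ∅ ∈ τ ✓.
  V = {[B]}: π^{-1}(V) = {B} ∈ τ ✓.
  V = {[C=F]}: π^{-1}(V) = {C, F} ∉ τ ✗.
  V = {[B], [C=F]}: π^{-1}(V) = {B, C, F} ∉ τ ✗.
  V = {[D=E]}: π^{-1}(V) = {D, E} ∉ τ ✗.
  V = {[B], [D=E]}: π^{-1}(V) = {B, D, E} ∉ τ ✗.
  V = {[C=F], [D=E]}: π^{-1}(V) = {C, D, E, F} ∉ τ ✗.
  V = {[B], [C=F], [D=E]}: π^{-1}(V) = {B, C, D, E, F} ∈ τ ✓.
Open sets in the quotient: τ_Q = {{}, {[B]}, {[B], [C=F], [D=E]}} (3 elements).


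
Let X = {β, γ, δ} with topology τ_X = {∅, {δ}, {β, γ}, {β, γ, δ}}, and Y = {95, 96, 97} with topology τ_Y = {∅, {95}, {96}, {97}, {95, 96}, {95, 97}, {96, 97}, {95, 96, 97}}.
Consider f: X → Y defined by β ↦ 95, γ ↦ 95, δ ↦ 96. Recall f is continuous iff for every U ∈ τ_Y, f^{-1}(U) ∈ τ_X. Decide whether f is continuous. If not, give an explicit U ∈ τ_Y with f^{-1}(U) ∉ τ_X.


f IS continuous.

Compute f^{-1}(U) for each U ∈ τ_Y:
  U = ∅: f^{-1}(U) = ∅ ∈ τ_X ✓.
  U = {95}: f^{-1}(U) = {β, γ} ∈ τ_X ✓.
  U = {96}: f^{-1}(U) = {δ} ∈ τ_X ✓.
  U = {97}: f^{-1}(U) = ∅ ∈ τ_X ✓.
  U = {95, 96}: f^{-1}(U) = {β, γ, δ} ∈ τ_X ✓.
  U = {95, 97}: f^{-1}(U) = {β, γ} ∈ τ_X ✓.
  U = {96, 97}: f^{-1}(U) = {δ} ∈ τ_X ✓.
  U = {95, 96, 97}: f^{-1}(U) = {β, γ, δ} ∈ τ_X ✓.
Every preimage lies in τ_X, so f IS continuous.


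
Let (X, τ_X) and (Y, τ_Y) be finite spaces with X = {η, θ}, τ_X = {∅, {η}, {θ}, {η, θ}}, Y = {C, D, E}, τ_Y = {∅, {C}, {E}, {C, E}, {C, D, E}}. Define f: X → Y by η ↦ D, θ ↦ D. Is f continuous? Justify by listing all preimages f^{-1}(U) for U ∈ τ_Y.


f IS continuous.

Compute f^{-1}(U) for each U ∈ τ_Y:
  U = ∅: f^{-1}(U) = ∅ ∈ τ_X ✓.
  U = {C}: f^{-1}(U) = ∅ ∈ τ_X ✓.
  U = {E}: f^{-1}(U) = ∅ ∈ τ_X ✓.
  U = {C, E}: f^{-1}(U) = ∅ ∈ τ_X ✓.
  U = {C, D, E}: f^{-1}(U) = {η, θ} ∈ τ_X ✓.
Every preimage lies in τ_X, so f IS continuous.


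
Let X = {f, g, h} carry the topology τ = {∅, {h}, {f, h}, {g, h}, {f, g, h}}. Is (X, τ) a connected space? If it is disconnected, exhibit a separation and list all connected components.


(X, τ) is connected.

Find clopen sets (U ∈ τ with X ∖ U ∈ τ):
  U = ∅, X ∖ U = {f, g, h} — both open, so U is clopen.
  U = {f, g, h}, X ∖ U = ∅ — both open, so U is clopen.
Only trivial clopens (∅ and X) exist, so (X, τ) is connected.
Compute connected components by grouping points that agree on all clopens:
  component: {f, g, h}


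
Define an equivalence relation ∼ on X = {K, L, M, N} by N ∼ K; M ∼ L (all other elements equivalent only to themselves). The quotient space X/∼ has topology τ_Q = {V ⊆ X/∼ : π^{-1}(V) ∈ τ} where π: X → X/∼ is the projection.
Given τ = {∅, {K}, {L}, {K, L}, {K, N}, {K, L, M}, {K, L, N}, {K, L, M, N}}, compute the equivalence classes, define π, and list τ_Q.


X/∼ = {[K=N], [L=M]}; |τ_Q| = 3.

Equivalence classes: [K=N], [L=M].
Quotient map π: X → X/∼ sends K ↦ [K=N], L ↦ [L=M], M ↦ [L=M], N ↦ [K=N].
For each subset V ⊆ X/∼, compute π^{-1}(V) ⊆ X and check whether π^{-1}(V) ∈ τ. V is open in τ_Q iff π^{-1}(V) ∈ τ.
  V = {}: π^{-1}(V) = ∅ ∈ τ ✓.
  V = {[K=N]}: π^{-1}(V) = {K, N} ∈ τ ✓.
  V = {[L=M]}: π^{-1}(V) = {L, M} ∉ τ ✗.
  V = {[K=N], [L=M]}: π^{-1}(V) = {K, L, M, N} ∈ τ ✓.
Open sets in the quotient: τ_Q = {{}, {[K=N]}, {[K=N], [L=M]}} (3 elements).


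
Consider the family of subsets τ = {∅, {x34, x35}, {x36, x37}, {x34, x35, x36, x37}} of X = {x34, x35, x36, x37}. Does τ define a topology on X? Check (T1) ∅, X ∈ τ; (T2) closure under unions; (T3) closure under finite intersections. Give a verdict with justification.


τ IS a topology on X.

Axiom (T1): ∅ ∈ τ? Yes; X ∈ τ? Yes.
Axiom (T2/T3): check pairwise unions and intersections of members of τ.
All pairwise intersections and unions checked — each lies in τ. Therefore τ satisfies (T1), (T2), (T3): it IS a topology on X.


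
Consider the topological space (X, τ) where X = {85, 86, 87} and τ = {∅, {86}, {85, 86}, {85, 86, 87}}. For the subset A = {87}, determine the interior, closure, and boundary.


int(A) = ∅, cl(A) = {87}, ∂A = {87}.

Closed sets in (X, τ) are complements of opens:
  closed(X, τ) = {∅, {87}, {85, 87}, {85, 86, 87}}.
int(A) = ⋃ {U ∈ τ : U ⊆ A}. Opens contained in A: ∅.
Taking the union of these: int(A) = ∅.
cl(A) = ⋂ {C closed : A ⊆ C}. Closed sets containing A: {87}, {85, 87}, {85, 86, 87}.
Intersecting these: cl(A) = {87}.
∂A = cl(A) ∖ int(A) = {87} ∖ ∅ = {87}.


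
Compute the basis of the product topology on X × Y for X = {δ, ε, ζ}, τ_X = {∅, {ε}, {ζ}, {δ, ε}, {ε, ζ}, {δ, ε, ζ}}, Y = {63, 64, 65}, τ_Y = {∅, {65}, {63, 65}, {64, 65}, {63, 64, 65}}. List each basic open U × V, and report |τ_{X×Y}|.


Basis B = {∅ × ∅, {ε} × {65}, {ζ} × {65}, {δ, ε} × {65}, {ε} × {63, 65}, {ε} × {64, 65}, {ε, ζ} × {65}, {ζ} × {63, 65}, {ζ} × {64, 65}, {δ, ε, ζ} × {65}, {ε} × {63, 64, 65}, {ζ} × {63, 64, 65}, {δ, ε} × {63, 65}, {δ, ε} × {64, 65}, {ε, ζ} × {63, 65}, {ε, ζ} × {64, 65}, {δ, ε} × {63, 64, 65}, {δ, ε, ζ} × {63, 65}, {δ, ε, ζ} × {64, 65}, {ε, ζ} × {63, 64, 65}, {δ, ε, ζ} × {63, 64, 65}}; |τ_{X×Y}| = 70.

Enumerate products U × V with U ∈ τ_X, V ∈ τ_Y (deduplicated):
  ∅ × ∅ = {} (∅)
  {ε} × {65} = {(ε,65)}
  {ζ} × {65} = {(ζ,65)}
  {δ, ε} × {65} = {(δ,65), (ε,65)}
  {ε} × {63, 65} = {(ε,63), (ε,65)}
  {ε} × {64, 65} = {(ε,64), (ε,65)}
  {ε, ζ} × {65} = {(ε,65), (ζ,65)}
  {ζ} × {63, 65} = {(ζ,63), (ζ,65)}
  {ζ} × {64, 65} = {(ζ,64), (ζ,65)}
  {δ, ε, ζ} × {65} = {(δ,65), (ε,65), (ζ,65)}
  {ε} × {63, 64, 65} = {(ε,63), (ε,64), (ε,65)}
  {ζ} × {63, 64, 65} = {(ζ,63), (ζ,64), (ζ,65)}
  {δ, ε} × {63, 65} = {(δ,63), (δ,65), (ε,63), (ε,65)}
  {δ, ε} × {64, 65} = {(δ,64), (δ,65), (ε,64), (ε,65)}
  {ε, ζ} × {63, 65} = {(ε,63), (ε,65), (ζ,63), (ζ,65)}
  {ε, ζ} × {64, 65} = {(ε,64), (ε,65), (ζ,64), (ζ,65)}
  {δ, ε} × {63, 64, 65} = {(δ,63), (δ,64), (δ,65), (ε,63), (ε,64), (ε,65)}
  {δ, ε, ζ} × {63, 65} = {(δ,63), (δ,65), (ε,63), (ε,65), (ζ,63), (ζ,65)}
  {δ, ε, ζ} × {64, 65} = {(δ,64), (δ,65), (ε,64), (ε,65), (ζ,64), (ζ,65)}
  {ε, ζ} × {63, 64, 65} = {(ε,63), (ε,64), (ε,65), (ζ,63), (ζ,64), (ζ,65)}
  {δ, ε, ζ} × {63, 64, 65} = {(δ,63), (δ,64), (δ,65), (ε,63), (ε,64), (ε,65), (ζ,63), (ζ,64), (ζ,65)}
These 21 distinct sets form the basis B.
Close under arbitrary unions to get τ_{X×Y}; counting gives |τ_{X×Y}| = 70.


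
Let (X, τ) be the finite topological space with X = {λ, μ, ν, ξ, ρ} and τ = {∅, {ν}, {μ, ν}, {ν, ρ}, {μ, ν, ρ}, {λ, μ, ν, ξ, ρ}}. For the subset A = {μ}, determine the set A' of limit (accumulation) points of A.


A' = {λ, ξ}

For each x ∈ X, list the open sets U ∈ τ with x ∈ U, then check whether U ∩ (A ∖ {x}) ≠ ∅ for every such U.
  x = λ: opens ∋ x are {λ, μ, ν, ξ, ρ}; each meets A ∖ {λ}, so x IS a limit point.
  x = μ: open {μ, ν} ∋ x has {μ, ν} ∩ (A ∖ {μ}) = ∅, so x is NOT a limit point.
  x = ν: open {ν} ∋ x has {ν} ∩ (A ∖ {ν}) = ∅, so x is NOT a limit point.
  x = ξ: opens ∋ x are {λ, μ, ν, ξ, ρ}; each meets A ∖ {ξ}, so x IS a limit point.
  x = ρ: open {ν, ρ} ∋ x has {ν, ρ} ∩ (A ∖ {ρ}) = ∅, so x is NOT a limit point.
Collecting: A' = {λ, ξ}.


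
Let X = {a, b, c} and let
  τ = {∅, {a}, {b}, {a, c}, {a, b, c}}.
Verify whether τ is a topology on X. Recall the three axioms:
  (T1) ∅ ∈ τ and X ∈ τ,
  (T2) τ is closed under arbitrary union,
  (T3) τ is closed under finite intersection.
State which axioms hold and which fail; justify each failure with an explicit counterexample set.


τ is NOT a topology on X.

Axiom (T1): ∅ ∈ τ? Yes; X ∈ τ? Yes.
Axiom (T2/T3): check pairwise unions and intersections of members of τ.
Counterexample for (T2): {a} ∪ {b} = {a, b} ∉ τ. Therefore τ is NOT a topology.


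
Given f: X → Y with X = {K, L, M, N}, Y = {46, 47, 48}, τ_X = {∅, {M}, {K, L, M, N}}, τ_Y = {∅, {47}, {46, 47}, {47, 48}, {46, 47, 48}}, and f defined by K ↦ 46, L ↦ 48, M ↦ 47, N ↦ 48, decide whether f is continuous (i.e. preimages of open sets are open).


f is NOT continuous.

Compute f^{-1}(U) for each U ∈ τ_Y:
  U = ∅: f^{-1}(U) = ∅ ∈ τ_X ✓.
  U = {47}: f^{-1}(U) = {M} ∈ τ_X ✓.
  U = {46, 47}: f^{-1}(U) = {K, M} ∉ τ_X ✗.
  U = {47, 48}: f^{-1}(U) = {L, M, N} ∉ τ_X ✗.
  U = {46, 47, 48}: f^{-1}(U) = {K, L, M, N} ∈ τ_X ✓.
Found U = {46, 47} with f^{-1}(U) = {K, M} not in τ_X. Therefore f is NOT continuous.


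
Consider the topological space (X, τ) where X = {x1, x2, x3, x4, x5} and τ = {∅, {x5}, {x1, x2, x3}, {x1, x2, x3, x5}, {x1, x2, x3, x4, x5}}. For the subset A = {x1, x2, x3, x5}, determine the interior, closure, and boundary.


int(A) = {x1, x2, x3, x5}, cl(A) = {x1, x2, x3, x4, x5}, ∂A = {x4}.

Closed sets in (X, τ) are complements of opens:
  closed(X, τ) = {∅, {x4}, {x4, x5}, {x1, x2, x3, x4}, {x1, x2, x3, x4, x5}}.
int(A) = ⋃ {U ∈ τ : U ⊆ A}. Opens contained in A: ∅, {x5}, {x1, x2, x3}, {x1, x2, x3, x5}.
Taking the union of these: int(A) = {x1, x2, x3, x5}.
cl(A) = ⋂ {C closed : A ⊆ C}. Closed sets containing A: {x1, x2, x3, x4, x5}.
Intersecting these: cl(A) = {x1, x2, x3, x4, x5}.
∂A = cl(A) ∖ int(A) = {x1, x2, x3, x4, x5} ∖ {x1, x2, x3, x5} = {x4}.


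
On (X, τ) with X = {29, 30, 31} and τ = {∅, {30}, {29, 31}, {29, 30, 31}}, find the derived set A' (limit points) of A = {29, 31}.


A' = {29, 31}

For each x ∈ X, list the open sets U ∈ τ with x ∈ U, then check whether U ∩ (A ∖ {x}) ≠ ∅ for every such U.
  x = 29: opens ∋ x are {29, 31}, {29, 30, 31}; each meets A ∖ {29}, so x IS a limit point.
  x = 30: open {30} ∋ x has {30} ∩ (A ∖ {30}) = ∅, so x is NOT a limit point.
  x = 31: opens ∋ x are {29, 31}, {29, 30, 31}; each meets A ∖ {31}, so x IS a limit point.
Collecting: A' = {29, 31}.


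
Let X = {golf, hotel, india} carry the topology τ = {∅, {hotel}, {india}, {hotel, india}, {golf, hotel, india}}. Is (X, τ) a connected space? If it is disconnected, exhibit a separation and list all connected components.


(X, τ) is connected.

Find clopen sets (U ∈ τ with X ∖ U ∈ τ):
  U = ∅, X ∖ U = {golf, hotel, india} — both open, so U is clopen.
  U = {golf, hotel, india}, X ∖ U = ∅ — both open, so U is clopen.
Only trivial clopens (∅ and X) exist, so (X, τ) is connected.
Compute connected components by grouping points that agree on all clopens:
  component: {golf, hotel, india}


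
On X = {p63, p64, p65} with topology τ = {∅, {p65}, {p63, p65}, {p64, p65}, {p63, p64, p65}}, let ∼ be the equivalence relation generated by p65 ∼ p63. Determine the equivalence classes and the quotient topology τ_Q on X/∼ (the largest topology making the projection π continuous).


X/∼ = {[p63=p65], [p64]}; |τ_Q| = 3.

Equivalence classes: [p63=p65], [p64].
Quotient map π: X → X/∼ sends p63 ↦ [p63=p65], p64 ↦ [p64], p65 ↦ [p63=p65].
For each subset V ⊆ X/∼, compute π^{-1}(V) ⊆ X and check whether π^{-1}(V) ∈ τ. V is open in τ_Q iff π^{-1}(V) ∈ τ.
  V = {}: π^{-1}(V) = ∅ ∈ τ ✓.
  V = {[p63=p65]}: π^{-1}(V) = {p63, p65} ∈ τ ✓.
  V = {[p64]}: π^{-1}(V) = {p64} ∉ τ ✗.
  V = {[p63=p65], [p64]}: π^{-1}(V) = {p63, p64, p65} ∈ τ ✓.
Open sets in the quotient: τ_Q = {{}, {[p63=p65]}, {[p63=p65], [p64]}} (3 elements).


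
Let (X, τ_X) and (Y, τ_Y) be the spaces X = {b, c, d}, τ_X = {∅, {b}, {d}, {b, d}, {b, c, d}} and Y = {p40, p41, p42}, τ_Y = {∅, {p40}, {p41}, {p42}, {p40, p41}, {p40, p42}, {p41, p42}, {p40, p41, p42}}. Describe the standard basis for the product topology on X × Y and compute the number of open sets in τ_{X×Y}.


Basis B = {∅ × ∅, {b} × {p40}, {b} × {p41}, {b} × {p42}, {d} × {p40}, {d} × {p41}, {d} × {p42}, {b} × {p40, p41}, {b} × {p40, p42}, {b, d} × {p40}, {b} × {p41, p42}, {b, d} × {p41}, {b, d} × {p42}, {d} × {p40, p41}, {d} × {p40, p42}, {d} × {p41, p42}, {b} × {p40, p41, p42}, {b, c, d} × {p40}, {b, c, d} × {p41}, {b, c, d} × {p42}, {d} × {p40, p41, p42}, {b, d} × {p40, p41}, {b, d} × {p40, p42}, {b, d} × {p41, p42}, {b, d} × {p40, p41, p42}, {b, c, d} × {p40, p41}, {b, c, d} × {p40, p42}, {b, c, d} × {p41, p42}, {b, c, d} × {p40, p41, p42}}; |τ_{X×Y}| = 125.

Enumerate products U × V with U ∈ τ_X, V ∈ τ_Y (deduplicated):
  ∅ × ∅ = {} (∅)
  {b} × {p40} = {(b,p40)}
  {b} × {p41} = {(b,p41)}
  {b} × {p42} = {(b,p42)}
  {d} × {p40} = {(d,p40)}
  {d} × {p41} = {(d,p41)}
  {d} × {p42} = {(d,p42)}
  {b} × {p40, p41} = {(b,p40), (b,p41)}
  {b} × {p40, p42} = {(b,p40), (b,p42)}
  {b, d} × {p40} = {(b,p40), (d,p40)}
  {b} × {p41, p42} = {(b,p41), (b,p42)}
  {b, d} × {p41} = {(b,p41), (d,p41)}
  {b, d} × {p42} = {(b,p42), (d,p42)}
  {d} × {p40, p41} = {(d,p40), (d,p41)}
  {d} × {p40, p42} = {(d,p40), (d,p42)}
  {d} × {p41, p42} = {(d,p41), (d,p42)}
  {b} × {p40, p41, p42} = {(b,p40), (b,p41), (b,p42)}
  {b, c, d} × {p40} = {(b,p40), (c,p40), (d,p40)}
  {b, c, d} × {p41} = {(b,p41), (c,p41), (d,p41)}
  {b, c, d} × {p42} = {(b,p42), (c,p42), (d,p42)}
  {d} × {p40, p41, p42} = {(d,p40), (d,p41), (d,p42)}
  {b, d} × {p40, p41} = {(b,p40), (b,p41), (d,p40), (d,p41)}
  {b, d} × {p40, p42} = {(b,p40), (b,p42), (d,p40), (d,p42)}
  {b, d} × {p41, p42} = {(b,p41), (b,p42), (d,p41), (d,p42)}
  {b, d} × {p40, p41, p42} = {(b,p40), (b,p41), (b,p42), (d,p40), (d,p41), (d,p42)}
  {b, c, d} × {p40, p41} = {(b,p40), (b,p41), (c,p40), (c,p41), (d,p40), (d,p41)}
  {b, c, d} × {p40, p42} = {(b,p40), (b,p42), (c,p40), (c,p42), (d,p40), (d,p42)}
  {b, c, d} × {p41, p42} = {(b,p41), (b,p42), (c,p41), (c,p42), (d,p41), (d,p42)}
  {b, c, d} × {p40, p41, p42} = {(b,p40), (b,p41), (b,p42), (c,p40), (c,p41), (c,p42), (d,p40), (d,p41), (d,p42)}
These 29 distinct sets form the basis B.
Close under arbitrary unions to get τ_{X×Y}; counting gives |τ_{X×Y}| = 125.


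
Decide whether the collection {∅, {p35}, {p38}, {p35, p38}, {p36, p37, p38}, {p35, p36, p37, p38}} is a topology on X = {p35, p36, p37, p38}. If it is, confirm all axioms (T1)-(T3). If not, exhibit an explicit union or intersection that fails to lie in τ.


τ IS a topology on X.

Axiom (T1): ∅ ∈ τ? Yes; X ∈ τ? Yes.
Axiom (T2/T3): check pairwise unions and intersections of members of τ.
All pairwise intersections and unions checked — each lies in τ. Therefore τ satisfies (T1), (T2), (T3): it IS a topology on X.


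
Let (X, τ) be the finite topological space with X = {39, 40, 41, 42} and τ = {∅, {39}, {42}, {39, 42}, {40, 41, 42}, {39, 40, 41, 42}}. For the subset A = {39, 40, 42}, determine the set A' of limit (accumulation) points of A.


A' = {40, 41}

For each x ∈ X, list the open sets U ∈ τ with x ∈ U, then check whether U ∩ (A ∖ {x}) ≠ ∅ for every such U.
  x = 39: open {39} ∋ x has {39} ∩ (A ∖ {39}) = ∅, so x is NOT a limit point.
  x = 40: opens ∋ x are {40, 41, 42}, {39, 40, 41, 42}; each meets A ∖ {40}, so x IS a limit point.
  x = 41: opens ∋ x are {40, 41, 42}, {39, 40, 41, 42}; each meets A ∖ {41}, so x IS a limit point.
  x = 42: open {42} ∋ x has {42} ∩ (A ∖ {42}) = ∅, so x is NOT a limit point.
Collecting: A' = {40, 41}.


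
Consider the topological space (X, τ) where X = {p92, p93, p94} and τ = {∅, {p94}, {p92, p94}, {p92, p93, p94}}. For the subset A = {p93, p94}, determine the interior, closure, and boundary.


int(A) = {p94}, cl(A) = {p92, p93, p94}, ∂A = {p92, p93}.

Closed sets in (X, τ) are complements of opens:
  closed(X, τ) = {∅, {p93}, {p92, p93}, {p92, p93, p94}}.
int(A) = ⋃ {U ∈ τ : U ⊆ A}. Opens contained in A: ∅, {p94}.
Taking the union of these: int(A) = {p94}.
cl(A) = ⋂ {C closed : A ⊆ C}. Closed sets containing A: {p92, p93, p94}.
Intersecting these: cl(A) = {p92, p93, p94}.
∂A = cl(A) ∖ int(A) = {p92, p93, p94} ∖ {p94} = {p92, p93}.


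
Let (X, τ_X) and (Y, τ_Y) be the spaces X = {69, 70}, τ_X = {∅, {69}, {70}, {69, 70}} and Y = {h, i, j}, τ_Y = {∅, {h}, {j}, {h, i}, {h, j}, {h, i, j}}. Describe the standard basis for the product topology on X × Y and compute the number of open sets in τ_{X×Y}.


Basis B = {∅ × ∅, {69} × {h}, {69} × {j}, {70} × {h}, {70} × {j}, {69} × {h, i}, {69} × {h, j}, {69, 70} × {h}, {69, 70} × {j}, {70} × {h, i}, {70} × {h, j}, {69} × {h, i, j}, {70} × {h, i, j}, {69, 70} × {h, i}, {69, 70} × {h, j}, {69, 70} × {h, i, j}}; |τ_{X×Y}| = 36.

Enumerate products U × V with U ∈ τ_X, V ∈ τ_Y (deduplicated):
  ∅ × ∅ = {} (∅)
  {69} × {h} = {(69,h)}
  {69} × {j} = {(69,j)}
  {70} × {h} = {(70,h)}
  {70} × {j} = {(70,j)}
  {69} × {h, i} = {(69,h), (69,i)}
  {69} × {h, j} = {(69,h), (69,j)}
  {69, 70} × {h} = {(69,h), (70,h)}
  {69, 70} × {j} = {(69,j), (70,j)}
  {70} × {h, i} = {(70,h), (70,i)}
  {70} × {h, j} = {(70,h), (70,j)}
  {69} × {h, i, j} = {(69,h), (69,i), (69,j)}
  {70} × {h, i, j} = {(70,h), (70,i), (70,j)}
  {69, 70} × {h, i} = {(69,h), (69,i), (70,h), (70,i)}
  {69, 70} × {h, j} = {(69,h), (69,j), (70,h), (70,j)}
  {69, 70} × {h, i, j} = {(69,h), (69,i), (69,j), (70,h), (70,i), (70,j)}
These 16 distinct sets form the basis B.
Close under arbitrary unions to get τ_{X×Y}; counting gives |τ_{X×Y}| = 36.


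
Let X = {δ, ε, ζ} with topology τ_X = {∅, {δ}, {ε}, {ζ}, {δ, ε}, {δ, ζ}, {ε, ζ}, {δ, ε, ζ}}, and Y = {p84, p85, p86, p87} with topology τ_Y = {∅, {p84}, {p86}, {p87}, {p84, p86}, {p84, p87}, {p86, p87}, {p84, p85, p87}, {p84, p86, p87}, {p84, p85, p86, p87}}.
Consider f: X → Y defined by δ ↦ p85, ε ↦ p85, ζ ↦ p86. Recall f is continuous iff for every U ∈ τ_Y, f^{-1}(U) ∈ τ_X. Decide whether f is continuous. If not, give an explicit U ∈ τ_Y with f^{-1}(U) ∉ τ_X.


f IS continuous.

Compute f^{-1}(U) for each U ∈ τ_Y:
  U = ∅: f^{-1}(U) = ∅ ∈ τ_X ✓.
  U = {p84}: f^{-1}(U) = ∅ ∈ τ_X ✓.
  U = {p86}: f^{-1}(U) = {ζ} ∈ τ_X ✓.
  U = {p87}: f^{-1}(U) = ∅ ∈ τ_X ✓.
  U = {p84, p86}: f^{-1}(U) = {ζ} ∈ τ_X ✓.
  U = {p84, p87}: f^{-1}(U) = ∅ ∈ τ_X ✓.
  U = {p86, p87}: f^{-1}(U) = {ζ} ∈ τ_X ✓.
  U = {p84, p85, p87}: f^{-1}(U) = {δ, ε} ∈ τ_X ✓.
  U = {p84, p86, p87}: f^{-1}(U) = {ζ} ∈ τ_X ✓.
  U = {p84, p85, p86, p87}: f^{-1}(U) = {δ, ε, ζ} ∈ τ_X ✓.
Every preimage lies in τ_X, so f IS continuous.


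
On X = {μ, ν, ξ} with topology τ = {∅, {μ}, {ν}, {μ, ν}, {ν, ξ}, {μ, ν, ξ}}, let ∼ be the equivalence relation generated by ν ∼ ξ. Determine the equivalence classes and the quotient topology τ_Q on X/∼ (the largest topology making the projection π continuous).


X/∼ = {[μ], [ν=ξ]}; |τ_Q| = 4.

Equivalence classes: [μ], [ν=ξ].
Quotient map π: X → X/∼ sends μ ↦ [μ], ν ↦ [ν=ξ], ξ ↦ [ν=ξ].
For each subset V ⊆ X/∼, compute π^{-1}(V) ⊆ X and check whether π^{-1}(V) ∈ τ. V is open in τ_Q iff π^{-1}(V) ∈ τ.
  V = {}: π^{-1}(V) = ∅ ∈ τ ✓.
  V = {[μ]}: π^{-1}(V) = {μ} ∈ τ ✓.
  V = {[ν=ξ]}: π^{-1}(V) = {ν, ξ} ∈ τ ✓.
  V = {[μ], [ν=ξ]}: π^{-1}(V) = {μ, ν, ξ} ∈ τ ✓.
Open sets in the quotient: τ_Q = {{}, {[μ]}, {[ν=ξ]}, {[μ], [ν=ξ]}} (4 elements).


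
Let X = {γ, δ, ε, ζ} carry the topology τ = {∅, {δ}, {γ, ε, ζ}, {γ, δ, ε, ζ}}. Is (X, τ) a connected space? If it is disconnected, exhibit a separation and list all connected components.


(X, τ) is disconnected; components = [{δ}, {γ, ε, ζ}].

Find clopen sets (U ∈ τ with X ∖ U ∈ τ):
  U = ∅, X ∖ U = {γ, δ, ε, ζ} — both open, so U is clopen.
  U = {δ}, X ∖ U = {γ, ε, ζ} — both open, so U is clopen.
  U = {γ, ε, ζ}, X ∖ U = {δ} — both open, so U is clopen.
  U = {γ, δ, ε, ζ}, X ∖ U = ∅ — both open, so U is clopen.
Nontrivial clopen(s) exist: e.g. {δ}. So (X, τ) is disconnected.
Compute connected components by grouping points that agree on all clopens:
  component: {δ}
  component: {γ, ε, ζ}


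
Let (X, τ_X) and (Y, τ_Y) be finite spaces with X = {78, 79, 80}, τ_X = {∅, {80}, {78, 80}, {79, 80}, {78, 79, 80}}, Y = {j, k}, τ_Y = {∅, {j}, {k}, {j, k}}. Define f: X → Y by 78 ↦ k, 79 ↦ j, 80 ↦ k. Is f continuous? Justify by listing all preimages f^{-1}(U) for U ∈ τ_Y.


f is NOT continuous.

Compute f^{-1}(U) for each U ∈ τ_Y:
  U = ∅: f^{-1}(U) = ∅ ∈ τ_X ✓.
  U = {j}: f^{-1}(U) = {79} ∉ τ_X ✗.
  U = {k}: f^{-1}(U) = {78, 80} ∈ τ_X ✓.
  U = {j, k}: f^{-1}(U) = {78, 79, 80} ∈ τ_X ✓.
Found U = {j} with f^{-1}(U) = {79} not in τ_X. Therefore f is NOT continuous.


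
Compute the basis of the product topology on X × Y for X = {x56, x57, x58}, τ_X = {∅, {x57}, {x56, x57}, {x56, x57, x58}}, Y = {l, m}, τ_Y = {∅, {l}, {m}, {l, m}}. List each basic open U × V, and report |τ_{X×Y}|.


Basis B = {∅ × ∅, {x57} × {l}, {x57} × {m}, {x56, x57} × {l}, {x56, x57} × {m}, {x57} × {l, m}, {x56, x57, x58} × {l}, {x56, x57, x58} × {m}, {x56, x57} × {l, m}, {x56, x57, x58} × {l, m}}; |τ_{X×Y}| = 16.

Enumerate products U × V with U ∈ τ_X, V ∈ τ_Y (deduplicated):
  ∅ × ∅ = {} (∅)
  {x57} × {l} = {(x57,l)}
  {x57} × {m} = {(x57,m)}
  {x56, x57} × {l} = {(x56,l), (x57,l)}
  {x56, x57} × {m} = {(x56,m), (x57,m)}
  {x57} × {l, m} = {(x57,l), (x57,m)}
  {x56, x57, x58} × {l} = {(x56,l), (x57,l), (x58,l)}
  {x56, x57, x58} × {m} = {(x56,m), (x57,m), (x58,m)}
  {x56, x57} × {l, m} = {(x56,l), (x56,m), (x57,l), (x57,m)}
  {x56, x57, x58} × {l, m} = {(x56,l), (x56,m), (x57,l), (x57,m), (x58,l), (x58,m)}
These 10 distinct sets form the basis B.
Close under arbitrary unions to get τ_{X×Y}; counting gives |τ_{X×Y}| = 16.


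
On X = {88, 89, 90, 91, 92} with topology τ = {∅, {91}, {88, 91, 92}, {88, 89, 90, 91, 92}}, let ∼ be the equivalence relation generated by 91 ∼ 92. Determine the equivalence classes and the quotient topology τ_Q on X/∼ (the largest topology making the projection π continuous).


X/∼ = {[88], [89], [90], [91=92]}; |τ_Q| = 3.

Equivalence classes: [88], [89], [90], [91=92].
Quotient map π: X → X/∼ sends 88 ↦ [88], 89 ↦ [89], 90 ↦ [90], 91 ↦ [91=92], 92 ↦ [91=92].
For each subset V ⊆ X/∼, compute π^{-1}(V) ⊆ X and check whether π^{-1}(V) ∈ τ. V is open in τ_Q iff π^{-1}(V) ∈ τ.
  V = {}: π^{-1}(V) = ∅ ∈ τ ✓.
  V = {[88]}: π^{-1}(V) = {88} ∉ τ ✗.
  V = {[89]}: π^{-1}(V) = {89} ∉ τ ✗.
  V = {[88], [89]}: π^{-1}(V) = {88, 89} ∉ τ ✗.
  V = {[90]}: π^{-1}(V) = {90} ∉ τ ✗.
  V = {[88], [90]}: π^{-1}(V) = {88, 90} ∉ τ ✗.
  V = {[89], [90]}: π^{-1}(V) = {89, 90} ∉ τ ✗.
  V = {[88], [89], [90]}: π^{-1}(V) = {88, 89, 90} ∉ τ ✗.
  V = {[91=92]}: π^{-1}(V) = {91, 92} ∉ τ ✗.
  V = {[88], [91=92]}: π^{-1}(V) = {88, 91, 92} ∈ τ ✓.
  V = {[89], [91=92]}: π^{-1}(V) = {89, 91, 92} ∉ τ ✗.
  V = {[88], [89], [91=92]}: π^{-1}(V) = {88, 89, 91, 92} ∉ τ ✗.
  V = {[90], [91=92]}: π^{-1}(V) = {90, 91, 92} ∉ τ ✗.
  V = {[88], [90], [91=92]}: π^{-1}(V) = {88, 90, 91, 92} ∉ τ ✗.
  V = {[89], [90], [91=92]}: π^{-1}(V) = {89, 90, 91, 92} ∉ τ ✗.
  V = {[88], [89], [90], [91=92]}: π^{-1}(V) = {88, 89, 90, 91, 92} ∈ τ ✓.
Open sets in the quotient: τ_Q = {{}, {[88], [91=92]}, {[88], [89], [90], [91=92]}} (3 elements).


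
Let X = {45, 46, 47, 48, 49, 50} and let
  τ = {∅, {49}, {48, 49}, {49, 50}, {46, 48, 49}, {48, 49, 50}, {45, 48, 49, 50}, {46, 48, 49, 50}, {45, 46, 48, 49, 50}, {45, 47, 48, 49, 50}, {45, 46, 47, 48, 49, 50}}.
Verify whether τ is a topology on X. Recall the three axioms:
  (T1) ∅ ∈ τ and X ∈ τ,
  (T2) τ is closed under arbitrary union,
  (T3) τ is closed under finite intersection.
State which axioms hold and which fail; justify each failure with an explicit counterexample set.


τ IS a topology on X.

Axiom (T1): ∅ ∈ τ? Yes; X ∈ τ? Yes.
Axiom (T2/T3): check pairwise unions and intersections of members of τ.
All pairwise intersections and unions checked — each lies in τ. Therefore τ satisfies (T1), (T2), (T3): it IS a topology on X.


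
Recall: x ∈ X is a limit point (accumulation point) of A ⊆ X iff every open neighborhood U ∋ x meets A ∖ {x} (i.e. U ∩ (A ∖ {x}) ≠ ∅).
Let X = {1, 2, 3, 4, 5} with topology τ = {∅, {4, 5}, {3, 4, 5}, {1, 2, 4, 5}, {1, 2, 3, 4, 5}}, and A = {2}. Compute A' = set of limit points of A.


A' = {1}

For each x ∈ X, list the open sets U ∈ τ with x ∈ U, then check whether U ∩ (A ∖ {x}) ≠ ∅ for every such U.
  x = 1: opens ∋ x are {1, 2, 4, 5}, {1, 2, 3, 4, 5}; each meets A ∖ {1}, so x IS a limit point.
  x = 2: open {1, 2, 4, 5} ∋ x has {1, 2, 4, 5} ∩ (A ∖ {2}) = ∅, so x is NOT a limit point.
  x = 3: open {3, 4, 5} ∋ x has {3, 4, 5} ∩ (A ∖ {3}) = ∅, so x is NOT a limit point.
  x = 4: open {4, 5} ∋ x has {4, 5} ∩ (A ∖ {4}) = ∅, so x is NOT a limit point.
  x = 5: open {4, 5} ∋ x has {4, 5} ∩ (A ∖ {5}) = ∅, so x is NOT a limit point.
Collecting: A' = {1}.


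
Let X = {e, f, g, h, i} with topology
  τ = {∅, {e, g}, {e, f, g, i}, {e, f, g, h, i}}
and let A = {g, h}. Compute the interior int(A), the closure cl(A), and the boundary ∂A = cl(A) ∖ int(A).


int(A) = ∅, cl(A) = {e, f, g, h, i}, ∂A = {e, f, g, h, i}.

Closed sets in (X, τ) are complements of opens:
  closed(X, τ) = {∅, {h}, {f, h, i}, {e, f, g, h, i}}.
int(A) = ⋃ {U ∈ τ : U ⊆ A}. Opens contained in A: ∅.
Taking the union of these: int(A) = ∅.
cl(A) = ⋂ {C closed : A ⊆ C}. Closed sets containing A: {e, f, g, h, i}.
Intersecting these: cl(A) = {e, f, g, h, i}.
∂A = cl(A) ∖ int(A) = {e, f, g, h, i} ∖ ∅ = {e, f, g, h, i}.
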